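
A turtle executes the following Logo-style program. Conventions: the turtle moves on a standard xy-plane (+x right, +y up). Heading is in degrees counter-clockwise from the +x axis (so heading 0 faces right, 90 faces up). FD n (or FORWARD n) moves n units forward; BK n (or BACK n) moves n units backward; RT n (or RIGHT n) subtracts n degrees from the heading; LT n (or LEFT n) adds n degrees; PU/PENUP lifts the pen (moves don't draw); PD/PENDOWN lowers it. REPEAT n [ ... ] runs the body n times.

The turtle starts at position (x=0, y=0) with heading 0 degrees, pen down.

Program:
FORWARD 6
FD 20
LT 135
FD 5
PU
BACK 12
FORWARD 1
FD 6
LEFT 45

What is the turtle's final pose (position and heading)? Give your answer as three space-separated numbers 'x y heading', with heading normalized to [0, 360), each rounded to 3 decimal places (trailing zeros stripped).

Answer: 26 0 180

Derivation:
Executing turtle program step by step:
Start: pos=(0,0), heading=0, pen down
FD 6: (0,0) -> (6,0) [heading=0, draw]
FD 20: (6,0) -> (26,0) [heading=0, draw]
LT 135: heading 0 -> 135
FD 5: (26,0) -> (22.464,3.536) [heading=135, draw]
PU: pen up
BK 12: (22.464,3.536) -> (30.95,-4.95) [heading=135, move]
FD 1: (30.95,-4.95) -> (30.243,-4.243) [heading=135, move]
FD 6: (30.243,-4.243) -> (26,0) [heading=135, move]
LT 45: heading 135 -> 180
Final: pos=(26,0), heading=180, 3 segment(s) drawn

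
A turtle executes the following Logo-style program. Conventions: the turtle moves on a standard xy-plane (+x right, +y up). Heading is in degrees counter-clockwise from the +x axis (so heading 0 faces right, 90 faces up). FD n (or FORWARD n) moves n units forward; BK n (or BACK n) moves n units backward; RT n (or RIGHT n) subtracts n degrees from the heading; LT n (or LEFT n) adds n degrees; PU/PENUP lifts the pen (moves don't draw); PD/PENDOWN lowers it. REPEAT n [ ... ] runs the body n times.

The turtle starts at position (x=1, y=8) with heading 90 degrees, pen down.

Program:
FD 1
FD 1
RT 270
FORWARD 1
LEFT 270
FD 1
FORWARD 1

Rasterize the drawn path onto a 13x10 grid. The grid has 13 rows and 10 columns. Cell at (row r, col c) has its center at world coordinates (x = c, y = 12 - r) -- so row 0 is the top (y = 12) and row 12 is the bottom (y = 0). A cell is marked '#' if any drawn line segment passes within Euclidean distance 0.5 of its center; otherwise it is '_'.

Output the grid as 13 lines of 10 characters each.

Segment 0: (1,8) -> (1,9)
Segment 1: (1,9) -> (1,10)
Segment 2: (1,10) -> (0,10)
Segment 3: (0,10) -> (0,11)
Segment 4: (0,11) -> (0,12)

Answer: #_________
#_________
##________
_#________
_#________
__________
__________
__________
__________
__________
__________
__________
__________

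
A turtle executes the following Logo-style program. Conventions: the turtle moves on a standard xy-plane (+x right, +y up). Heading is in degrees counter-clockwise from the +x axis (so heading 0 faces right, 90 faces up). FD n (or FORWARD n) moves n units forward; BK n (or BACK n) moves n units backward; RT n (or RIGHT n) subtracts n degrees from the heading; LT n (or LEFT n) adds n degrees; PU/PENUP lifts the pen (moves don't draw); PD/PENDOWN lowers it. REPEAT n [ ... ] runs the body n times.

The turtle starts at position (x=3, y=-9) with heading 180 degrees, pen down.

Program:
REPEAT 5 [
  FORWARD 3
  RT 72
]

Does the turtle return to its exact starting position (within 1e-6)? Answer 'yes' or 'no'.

Answer: yes

Derivation:
Executing turtle program step by step:
Start: pos=(3,-9), heading=180, pen down
REPEAT 5 [
  -- iteration 1/5 --
  FD 3: (3,-9) -> (0,-9) [heading=180, draw]
  RT 72: heading 180 -> 108
  -- iteration 2/5 --
  FD 3: (0,-9) -> (-0.927,-6.147) [heading=108, draw]
  RT 72: heading 108 -> 36
  -- iteration 3/5 --
  FD 3: (-0.927,-6.147) -> (1.5,-4.383) [heading=36, draw]
  RT 72: heading 36 -> 324
  -- iteration 4/5 --
  FD 3: (1.5,-4.383) -> (3.927,-6.147) [heading=324, draw]
  RT 72: heading 324 -> 252
  -- iteration 5/5 --
  FD 3: (3.927,-6.147) -> (3,-9) [heading=252, draw]
  RT 72: heading 252 -> 180
]
Final: pos=(3,-9), heading=180, 5 segment(s) drawn

Start position: (3, -9)
Final position: (3, -9)
Distance = 0; < 1e-6 -> CLOSED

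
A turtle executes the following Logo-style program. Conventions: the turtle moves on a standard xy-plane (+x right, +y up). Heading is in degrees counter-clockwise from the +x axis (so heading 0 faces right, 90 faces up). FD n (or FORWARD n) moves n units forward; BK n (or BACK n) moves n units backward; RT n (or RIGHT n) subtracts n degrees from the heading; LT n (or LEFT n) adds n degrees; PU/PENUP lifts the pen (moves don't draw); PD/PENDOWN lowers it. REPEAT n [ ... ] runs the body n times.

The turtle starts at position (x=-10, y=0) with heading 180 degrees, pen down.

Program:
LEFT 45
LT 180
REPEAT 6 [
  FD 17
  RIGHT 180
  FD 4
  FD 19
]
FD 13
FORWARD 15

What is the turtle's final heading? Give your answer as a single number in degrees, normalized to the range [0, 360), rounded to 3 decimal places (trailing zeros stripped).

Answer: 45

Derivation:
Executing turtle program step by step:
Start: pos=(-10,0), heading=180, pen down
LT 45: heading 180 -> 225
LT 180: heading 225 -> 45
REPEAT 6 [
  -- iteration 1/6 --
  FD 17: (-10,0) -> (2.021,12.021) [heading=45, draw]
  RT 180: heading 45 -> 225
  FD 4: (2.021,12.021) -> (-0.808,9.192) [heading=225, draw]
  FD 19: (-0.808,9.192) -> (-14.243,-4.243) [heading=225, draw]
  -- iteration 2/6 --
  FD 17: (-14.243,-4.243) -> (-26.263,-16.263) [heading=225, draw]
  RT 180: heading 225 -> 45
  FD 4: (-26.263,-16.263) -> (-23.435,-13.435) [heading=45, draw]
  FD 19: (-23.435,-13.435) -> (-10,0) [heading=45, draw]
  -- iteration 3/6 --
  FD 17: (-10,0) -> (2.021,12.021) [heading=45, draw]
  RT 180: heading 45 -> 225
  FD 4: (2.021,12.021) -> (-0.808,9.192) [heading=225, draw]
  FD 19: (-0.808,9.192) -> (-14.243,-4.243) [heading=225, draw]
  -- iteration 4/6 --
  FD 17: (-14.243,-4.243) -> (-26.263,-16.263) [heading=225, draw]
  RT 180: heading 225 -> 45
  FD 4: (-26.263,-16.263) -> (-23.435,-13.435) [heading=45, draw]
  FD 19: (-23.435,-13.435) -> (-10,0) [heading=45, draw]
  -- iteration 5/6 --
  FD 17: (-10,0) -> (2.021,12.021) [heading=45, draw]
  RT 180: heading 45 -> 225
  FD 4: (2.021,12.021) -> (-0.808,9.192) [heading=225, draw]
  FD 19: (-0.808,9.192) -> (-14.243,-4.243) [heading=225, draw]
  -- iteration 6/6 --
  FD 17: (-14.243,-4.243) -> (-26.263,-16.263) [heading=225, draw]
  RT 180: heading 225 -> 45
  FD 4: (-26.263,-16.263) -> (-23.435,-13.435) [heading=45, draw]
  FD 19: (-23.435,-13.435) -> (-10,0) [heading=45, draw]
]
FD 13: (-10,0) -> (-0.808,9.192) [heading=45, draw]
FD 15: (-0.808,9.192) -> (9.799,19.799) [heading=45, draw]
Final: pos=(9.799,19.799), heading=45, 20 segment(s) drawn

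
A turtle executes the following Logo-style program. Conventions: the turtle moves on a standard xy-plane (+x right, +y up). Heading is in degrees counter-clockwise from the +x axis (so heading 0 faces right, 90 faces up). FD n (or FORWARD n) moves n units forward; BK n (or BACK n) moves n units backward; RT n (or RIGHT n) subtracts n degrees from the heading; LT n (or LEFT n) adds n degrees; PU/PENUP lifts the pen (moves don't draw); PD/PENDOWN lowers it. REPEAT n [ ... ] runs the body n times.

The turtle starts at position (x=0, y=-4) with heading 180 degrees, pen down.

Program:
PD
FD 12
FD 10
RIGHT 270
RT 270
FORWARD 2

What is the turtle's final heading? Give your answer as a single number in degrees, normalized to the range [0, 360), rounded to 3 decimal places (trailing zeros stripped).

Answer: 0

Derivation:
Executing turtle program step by step:
Start: pos=(0,-4), heading=180, pen down
PD: pen down
FD 12: (0,-4) -> (-12,-4) [heading=180, draw]
FD 10: (-12,-4) -> (-22,-4) [heading=180, draw]
RT 270: heading 180 -> 270
RT 270: heading 270 -> 0
FD 2: (-22,-4) -> (-20,-4) [heading=0, draw]
Final: pos=(-20,-4), heading=0, 3 segment(s) drawn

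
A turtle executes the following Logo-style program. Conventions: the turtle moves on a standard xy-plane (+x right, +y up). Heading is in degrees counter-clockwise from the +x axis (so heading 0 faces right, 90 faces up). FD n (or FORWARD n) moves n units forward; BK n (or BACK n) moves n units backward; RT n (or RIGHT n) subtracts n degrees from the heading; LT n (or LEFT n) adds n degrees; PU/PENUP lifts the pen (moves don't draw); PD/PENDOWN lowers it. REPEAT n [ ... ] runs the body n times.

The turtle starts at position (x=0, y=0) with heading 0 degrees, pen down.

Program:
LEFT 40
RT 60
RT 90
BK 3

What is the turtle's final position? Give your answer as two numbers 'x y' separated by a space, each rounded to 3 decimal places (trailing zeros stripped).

Answer: 1.026 2.819

Derivation:
Executing turtle program step by step:
Start: pos=(0,0), heading=0, pen down
LT 40: heading 0 -> 40
RT 60: heading 40 -> 340
RT 90: heading 340 -> 250
BK 3: (0,0) -> (1.026,2.819) [heading=250, draw]
Final: pos=(1.026,2.819), heading=250, 1 segment(s) drawn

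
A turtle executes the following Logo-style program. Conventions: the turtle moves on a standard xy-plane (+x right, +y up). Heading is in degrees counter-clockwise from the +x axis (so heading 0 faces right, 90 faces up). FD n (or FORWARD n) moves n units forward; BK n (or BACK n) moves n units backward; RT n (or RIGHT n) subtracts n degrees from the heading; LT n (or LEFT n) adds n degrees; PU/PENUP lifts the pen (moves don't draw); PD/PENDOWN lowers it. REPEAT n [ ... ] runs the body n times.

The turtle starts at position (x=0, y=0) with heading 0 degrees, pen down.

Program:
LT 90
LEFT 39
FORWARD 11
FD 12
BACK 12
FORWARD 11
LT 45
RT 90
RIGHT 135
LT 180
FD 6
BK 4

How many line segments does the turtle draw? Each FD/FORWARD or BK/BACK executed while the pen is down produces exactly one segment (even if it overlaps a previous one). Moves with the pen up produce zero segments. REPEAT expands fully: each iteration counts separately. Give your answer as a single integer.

Answer: 6

Derivation:
Executing turtle program step by step:
Start: pos=(0,0), heading=0, pen down
LT 90: heading 0 -> 90
LT 39: heading 90 -> 129
FD 11: (0,0) -> (-6.923,8.549) [heading=129, draw]
FD 12: (-6.923,8.549) -> (-14.474,17.874) [heading=129, draw]
BK 12: (-14.474,17.874) -> (-6.923,8.549) [heading=129, draw]
FD 11: (-6.923,8.549) -> (-13.845,17.097) [heading=129, draw]
LT 45: heading 129 -> 174
RT 90: heading 174 -> 84
RT 135: heading 84 -> 309
LT 180: heading 309 -> 129
FD 6: (-13.845,17.097) -> (-17.621,21.76) [heading=129, draw]
BK 4: (-17.621,21.76) -> (-15.104,18.652) [heading=129, draw]
Final: pos=(-15.104,18.652), heading=129, 6 segment(s) drawn
Segments drawn: 6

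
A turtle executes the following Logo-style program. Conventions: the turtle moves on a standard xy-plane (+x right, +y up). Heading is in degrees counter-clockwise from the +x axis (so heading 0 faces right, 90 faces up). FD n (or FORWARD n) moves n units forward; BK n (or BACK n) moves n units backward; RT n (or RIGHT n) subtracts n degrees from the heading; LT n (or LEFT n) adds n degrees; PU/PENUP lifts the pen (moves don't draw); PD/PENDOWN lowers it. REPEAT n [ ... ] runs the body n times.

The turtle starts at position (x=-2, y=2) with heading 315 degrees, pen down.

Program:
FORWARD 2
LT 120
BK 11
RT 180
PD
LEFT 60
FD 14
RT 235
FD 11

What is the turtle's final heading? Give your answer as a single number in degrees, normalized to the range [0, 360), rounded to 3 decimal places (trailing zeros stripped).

Answer: 80

Derivation:
Executing turtle program step by step:
Start: pos=(-2,2), heading=315, pen down
FD 2: (-2,2) -> (-0.586,0.586) [heading=315, draw]
LT 120: heading 315 -> 75
BK 11: (-0.586,0.586) -> (-3.433,-10.039) [heading=75, draw]
RT 180: heading 75 -> 255
PD: pen down
LT 60: heading 255 -> 315
FD 14: (-3.433,-10.039) -> (6.467,-19.939) [heading=315, draw]
RT 235: heading 315 -> 80
FD 11: (6.467,-19.939) -> (8.377,-9.106) [heading=80, draw]
Final: pos=(8.377,-9.106), heading=80, 4 segment(s) drawn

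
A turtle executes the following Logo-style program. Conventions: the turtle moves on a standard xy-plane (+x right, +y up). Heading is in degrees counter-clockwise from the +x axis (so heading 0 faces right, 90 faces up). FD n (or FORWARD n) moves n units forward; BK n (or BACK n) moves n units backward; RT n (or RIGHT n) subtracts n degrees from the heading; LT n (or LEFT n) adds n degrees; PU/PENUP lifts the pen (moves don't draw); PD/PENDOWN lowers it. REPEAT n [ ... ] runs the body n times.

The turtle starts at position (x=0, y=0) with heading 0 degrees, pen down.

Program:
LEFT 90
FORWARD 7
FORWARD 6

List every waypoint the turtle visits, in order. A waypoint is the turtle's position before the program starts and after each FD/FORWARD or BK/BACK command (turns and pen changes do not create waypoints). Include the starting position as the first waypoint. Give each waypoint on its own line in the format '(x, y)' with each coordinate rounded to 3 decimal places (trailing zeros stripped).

Answer: (0, 0)
(0, 7)
(0, 13)

Derivation:
Executing turtle program step by step:
Start: pos=(0,0), heading=0, pen down
LT 90: heading 0 -> 90
FD 7: (0,0) -> (0,7) [heading=90, draw]
FD 6: (0,7) -> (0,13) [heading=90, draw]
Final: pos=(0,13), heading=90, 2 segment(s) drawn
Waypoints (3 total):
(0, 0)
(0, 7)
(0, 13)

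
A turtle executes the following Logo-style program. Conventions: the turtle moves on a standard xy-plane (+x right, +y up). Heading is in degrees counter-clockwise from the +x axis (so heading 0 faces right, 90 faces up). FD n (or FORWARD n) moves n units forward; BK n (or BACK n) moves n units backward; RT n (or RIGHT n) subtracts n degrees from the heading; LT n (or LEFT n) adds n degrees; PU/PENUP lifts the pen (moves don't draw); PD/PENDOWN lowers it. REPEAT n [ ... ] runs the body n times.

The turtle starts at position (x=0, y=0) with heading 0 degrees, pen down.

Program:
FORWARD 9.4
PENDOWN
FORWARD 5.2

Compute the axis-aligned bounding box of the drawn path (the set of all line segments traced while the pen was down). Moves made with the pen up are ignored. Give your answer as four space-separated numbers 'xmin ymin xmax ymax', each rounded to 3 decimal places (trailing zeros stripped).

Executing turtle program step by step:
Start: pos=(0,0), heading=0, pen down
FD 9.4: (0,0) -> (9.4,0) [heading=0, draw]
PD: pen down
FD 5.2: (9.4,0) -> (14.6,0) [heading=0, draw]
Final: pos=(14.6,0), heading=0, 2 segment(s) drawn

Segment endpoints: x in {0, 9.4, 14.6}, y in {0}
xmin=0, ymin=0, xmax=14.6, ymax=0

Answer: 0 0 14.6 0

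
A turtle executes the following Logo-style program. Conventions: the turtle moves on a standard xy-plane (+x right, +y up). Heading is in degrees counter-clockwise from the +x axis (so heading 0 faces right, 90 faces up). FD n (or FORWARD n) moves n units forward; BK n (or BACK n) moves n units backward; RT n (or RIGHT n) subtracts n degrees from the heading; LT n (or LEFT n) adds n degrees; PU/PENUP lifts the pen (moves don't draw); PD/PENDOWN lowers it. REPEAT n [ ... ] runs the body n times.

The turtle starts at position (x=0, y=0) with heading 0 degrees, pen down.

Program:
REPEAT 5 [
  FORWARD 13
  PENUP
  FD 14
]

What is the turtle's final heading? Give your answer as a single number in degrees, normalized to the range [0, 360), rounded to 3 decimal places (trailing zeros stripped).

Answer: 0

Derivation:
Executing turtle program step by step:
Start: pos=(0,0), heading=0, pen down
REPEAT 5 [
  -- iteration 1/5 --
  FD 13: (0,0) -> (13,0) [heading=0, draw]
  PU: pen up
  FD 14: (13,0) -> (27,0) [heading=0, move]
  -- iteration 2/5 --
  FD 13: (27,0) -> (40,0) [heading=0, move]
  PU: pen up
  FD 14: (40,0) -> (54,0) [heading=0, move]
  -- iteration 3/5 --
  FD 13: (54,0) -> (67,0) [heading=0, move]
  PU: pen up
  FD 14: (67,0) -> (81,0) [heading=0, move]
  -- iteration 4/5 --
  FD 13: (81,0) -> (94,0) [heading=0, move]
  PU: pen up
  FD 14: (94,0) -> (108,0) [heading=0, move]
  -- iteration 5/5 --
  FD 13: (108,0) -> (121,0) [heading=0, move]
  PU: pen up
  FD 14: (121,0) -> (135,0) [heading=0, move]
]
Final: pos=(135,0), heading=0, 1 segment(s) drawn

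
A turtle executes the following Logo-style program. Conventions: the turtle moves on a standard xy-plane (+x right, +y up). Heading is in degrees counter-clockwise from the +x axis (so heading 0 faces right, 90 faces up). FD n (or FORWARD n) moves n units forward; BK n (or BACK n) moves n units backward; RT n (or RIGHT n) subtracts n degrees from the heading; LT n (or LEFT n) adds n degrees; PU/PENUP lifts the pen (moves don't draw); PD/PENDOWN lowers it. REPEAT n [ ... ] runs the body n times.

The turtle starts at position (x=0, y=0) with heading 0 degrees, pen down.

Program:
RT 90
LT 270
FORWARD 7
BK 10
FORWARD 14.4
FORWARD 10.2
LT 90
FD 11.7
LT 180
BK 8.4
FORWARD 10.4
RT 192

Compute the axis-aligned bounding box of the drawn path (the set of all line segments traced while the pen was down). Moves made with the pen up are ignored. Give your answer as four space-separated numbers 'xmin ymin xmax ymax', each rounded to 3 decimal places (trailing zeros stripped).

Executing turtle program step by step:
Start: pos=(0,0), heading=0, pen down
RT 90: heading 0 -> 270
LT 270: heading 270 -> 180
FD 7: (0,0) -> (-7,0) [heading=180, draw]
BK 10: (-7,0) -> (3,0) [heading=180, draw]
FD 14.4: (3,0) -> (-11.4,0) [heading=180, draw]
FD 10.2: (-11.4,0) -> (-21.6,0) [heading=180, draw]
LT 90: heading 180 -> 270
FD 11.7: (-21.6,0) -> (-21.6,-11.7) [heading=270, draw]
LT 180: heading 270 -> 90
BK 8.4: (-21.6,-11.7) -> (-21.6,-20.1) [heading=90, draw]
FD 10.4: (-21.6,-20.1) -> (-21.6,-9.7) [heading=90, draw]
RT 192: heading 90 -> 258
Final: pos=(-21.6,-9.7), heading=258, 7 segment(s) drawn

Segment endpoints: x in {-21.6, -21.6, -21.6, -11.4, -7, 0, 3}, y in {-20.1, -11.7, -9.7, 0, 0, 0, 0, 0}
xmin=-21.6, ymin=-20.1, xmax=3, ymax=0

Answer: -21.6 -20.1 3 0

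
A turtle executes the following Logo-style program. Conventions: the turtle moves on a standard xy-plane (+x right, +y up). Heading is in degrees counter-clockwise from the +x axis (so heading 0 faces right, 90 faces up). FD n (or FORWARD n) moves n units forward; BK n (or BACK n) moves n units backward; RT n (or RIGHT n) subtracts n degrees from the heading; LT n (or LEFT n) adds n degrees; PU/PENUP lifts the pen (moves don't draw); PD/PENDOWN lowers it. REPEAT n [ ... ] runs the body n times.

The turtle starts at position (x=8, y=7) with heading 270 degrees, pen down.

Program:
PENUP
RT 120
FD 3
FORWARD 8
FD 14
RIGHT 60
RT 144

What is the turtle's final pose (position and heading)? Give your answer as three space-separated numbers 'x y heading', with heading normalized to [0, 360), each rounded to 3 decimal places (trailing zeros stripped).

Executing turtle program step by step:
Start: pos=(8,7), heading=270, pen down
PU: pen up
RT 120: heading 270 -> 150
FD 3: (8,7) -> (5.402,8.5) [heading=150, move]
FD 8: (5.402,8.5) -> (-1.526,12.5) [heading=150, move]
FD 14: (-1.526,12.5) -> (-13.651,19.5) [heading=150, move]
RT 60: heading 150 -> 90
RT 144: heading 90 -> 306
Final: pos=(-13.651,19.5), heading=306, 0 segment(s) drawn

Answer: -13.651 19.5 306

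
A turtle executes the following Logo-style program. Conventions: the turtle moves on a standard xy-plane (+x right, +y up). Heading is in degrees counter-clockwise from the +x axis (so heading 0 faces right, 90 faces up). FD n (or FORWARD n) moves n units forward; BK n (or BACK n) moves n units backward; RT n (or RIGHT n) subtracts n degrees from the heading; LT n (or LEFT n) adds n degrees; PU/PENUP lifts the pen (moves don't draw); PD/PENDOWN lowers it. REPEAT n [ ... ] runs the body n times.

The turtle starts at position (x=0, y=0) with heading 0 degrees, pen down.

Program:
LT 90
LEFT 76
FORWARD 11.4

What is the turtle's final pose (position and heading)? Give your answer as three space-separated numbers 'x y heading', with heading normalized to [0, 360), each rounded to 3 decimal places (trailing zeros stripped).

Executing turtle program step by step:
Start: pos=(0,0), heading=0, pen down
LT 90: heading 0 -> 90
LT 76: heading 90 -> 166
FD 11.4: (0,0) -> (-11.061,2.758) [heading=166, draw]
Final: pos=(-11.061,2.758), heading=166, 1 segment(s) drawn

Answer: -11.061 2.758 166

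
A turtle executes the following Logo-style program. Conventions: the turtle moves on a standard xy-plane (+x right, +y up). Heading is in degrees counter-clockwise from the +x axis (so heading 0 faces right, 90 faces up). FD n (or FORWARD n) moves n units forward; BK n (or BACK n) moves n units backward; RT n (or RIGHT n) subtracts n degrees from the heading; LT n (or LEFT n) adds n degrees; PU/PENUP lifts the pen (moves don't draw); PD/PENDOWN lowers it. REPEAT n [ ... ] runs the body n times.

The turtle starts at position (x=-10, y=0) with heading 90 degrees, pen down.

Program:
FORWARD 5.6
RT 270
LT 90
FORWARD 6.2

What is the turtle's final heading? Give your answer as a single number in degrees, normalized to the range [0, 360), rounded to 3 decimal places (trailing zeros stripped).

Executing turtle program step by step:
Start: pos=(-10,0), heading=90, pen down
FD 5.6: (-10,0) -> (-10,5.6) [heading=90, draw]
RT 270: heading 90 -> 180
LT 90: heading 180 -> 270
FD 6.2: (-10,5.6) -> (-10,-0.6) [heading=270, draw]
Final: pos=(-10,-0.6), heading=270, 2 segment(s) drawn

Answer: 270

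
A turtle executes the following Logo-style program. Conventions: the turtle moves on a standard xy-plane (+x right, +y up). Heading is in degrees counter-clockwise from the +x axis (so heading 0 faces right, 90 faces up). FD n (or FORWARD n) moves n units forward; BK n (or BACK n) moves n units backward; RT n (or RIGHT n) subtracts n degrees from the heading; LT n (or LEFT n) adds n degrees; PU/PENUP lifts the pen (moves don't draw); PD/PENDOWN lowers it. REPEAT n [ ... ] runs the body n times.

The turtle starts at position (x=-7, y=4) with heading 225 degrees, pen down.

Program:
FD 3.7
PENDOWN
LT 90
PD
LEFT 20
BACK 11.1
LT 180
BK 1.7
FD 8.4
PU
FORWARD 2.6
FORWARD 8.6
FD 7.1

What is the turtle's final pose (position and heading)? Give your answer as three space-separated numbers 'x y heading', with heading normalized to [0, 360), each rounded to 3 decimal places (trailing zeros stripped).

Answer: -42.334 16.64 155

Derivation:
Executing turtle program step by step:
Start: pos=(-7,4), heading=225, pen down
FD 3.7: (-7,4) -> (-9.616,1.384) [heading=225, draw]
PD: pen down
LT 90: heading 225 -> 315
PD: pen down
LT 20: heading 315 -> 335
BK 11.1: (-9.616,1.384) -> (-19.676,6.075) [heading=335, draw]
LT 180: heading 335 -> 155
BK 1.7: (-19.676,6.075) -> (-18.136,5.356) [heading=155, draw]
FD 8.4: (-18.136,5.356) -> (-25.749,8.906) [heading=155, draw]
PU: pen up
FD 2.6: (-25.749,8.906) -> (-28.105,10.005) [heading=155, move]
FD 8.6: (-28.105,10.005) -> (-35.899,13.64) [heading=155, move]
FD 7.1: (-35.899,13.64) -> (-42.334,16.64) [heading=155, move]
Final: pos=(-42.334,16.64), heading=155, 4 segment(s) drawn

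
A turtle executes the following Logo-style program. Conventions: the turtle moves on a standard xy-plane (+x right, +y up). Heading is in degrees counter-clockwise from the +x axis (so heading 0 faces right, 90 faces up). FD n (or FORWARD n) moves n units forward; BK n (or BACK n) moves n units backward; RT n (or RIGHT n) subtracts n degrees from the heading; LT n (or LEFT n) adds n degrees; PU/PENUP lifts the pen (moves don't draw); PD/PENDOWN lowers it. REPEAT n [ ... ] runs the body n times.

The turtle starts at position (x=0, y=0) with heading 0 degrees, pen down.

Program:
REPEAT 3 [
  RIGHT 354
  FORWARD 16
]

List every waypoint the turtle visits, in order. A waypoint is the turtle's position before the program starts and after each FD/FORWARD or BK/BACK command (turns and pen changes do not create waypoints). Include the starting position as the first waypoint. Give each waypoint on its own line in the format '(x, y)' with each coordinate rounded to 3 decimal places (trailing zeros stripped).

Answer: (0, 0)
(15.912, 1.672)
(31.563, 4.999)
(46.78, 9.943)

Derivation:
Executing turtle program step by step:
Start: pos=(0,0), heading=0, pen down
REPEAT 3 [
  -- iteration 1/3 --
  RT 354: heading 0 -> 6
  FD 16: (0,0) -> (15.912,1.672) [heading=6, draw]
  -- iteration 2/3 --
  RT 354: heading 6 -> 12
  FD 16: (15.912,1.672) -> (31.563,4.999) [heading=12, draw]
  -- iteration 3/3 --
  RT 354: heading 12 -> 18
  FD 16: (31.563,4.999) -> (46.78,9.943) [heading=18, draw]
]
Final: pos=(46.78,9.943), heading=18, 3 segment(s) drawn
Waypoints (4 total):
(0, 0)
(15.912, 1.672)
(31.563, 4.999)
(46.78, 9.943)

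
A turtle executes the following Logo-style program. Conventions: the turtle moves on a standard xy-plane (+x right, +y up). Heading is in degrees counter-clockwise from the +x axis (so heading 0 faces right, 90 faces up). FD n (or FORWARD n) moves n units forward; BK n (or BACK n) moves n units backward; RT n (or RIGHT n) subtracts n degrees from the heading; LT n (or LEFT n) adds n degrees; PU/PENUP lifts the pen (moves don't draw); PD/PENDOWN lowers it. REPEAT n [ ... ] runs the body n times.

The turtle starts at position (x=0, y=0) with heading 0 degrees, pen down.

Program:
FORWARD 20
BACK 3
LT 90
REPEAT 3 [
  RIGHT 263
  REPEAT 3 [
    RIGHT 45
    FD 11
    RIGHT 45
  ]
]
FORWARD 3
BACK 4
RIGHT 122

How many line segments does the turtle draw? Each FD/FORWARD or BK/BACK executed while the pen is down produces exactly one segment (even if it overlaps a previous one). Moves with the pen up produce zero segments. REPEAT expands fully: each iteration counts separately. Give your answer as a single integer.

Answer: 13

Derivation:
Executing turtle program step by step:
Start: pos=(0,0), heading=0, pen down
FD 20: (0,0) -> (20,0) [heading=0, draw]
BK 3: (20,0) -> (17,0) [heading=0, draw]
LT 90: heading 0 -> 90
REPEAT 3 [
  -- iteration 1/3 --
  RT 263: heading 90 -> 187
  REPEAT 3 [
    -- iteration 1/3 --
    RT 45: heading 187 -> 142
    FD 11: (17,0) -> (8.332,6.772) [heading=142, draw]
    RT 45: heading 142 -> 97
    -- iteration 2/3 --
    RT 45: heading 97 -> 52
    FD 11: (8.332,6.772) -> (15.104,15.44) [heading=52, draw]
    RT 45: heading 52 -> 7
    -- iteration 3/3 --
    RT 45: heading 7 -> 322
    FD 11: (15.104,15.44) -> (23.772,8.668) [heading=322, draw]
    RT 45: heading 322 -> 277
  ]
  -- iteration 2/3 --
  RT 263: heading 277 -> 14
  REPEAT 3 [
    -- iteration 1/3 --
    RT 45: heading 14 -> 329
    FD 11: (23.772,8.668) -> (33.201,3.003) [heading=329, draw]
    RT 45: heading 329 -> 284
    -- iteration 2/3 --
    RT 45: heading 284 -> 239
    FD 11: (33.201,3.003) -> (27.536,-6.426) [heading=239, draw]
    RT 45: heading 239 -> 194
    -- iteration 3/3 --
    RT 45: heading 194 -> 149
    FD 11: (27.536,-6.426) -> (18.107,-0.761) [heading=149, draw]
    RT 45: heading 149 -> 104
  ]
  -- iteration 3/3 --
  RT 263: heading 104 -> 201
  REPEAT 3 [
    -- iteration 1/3 --
    RT 45: heading 201 -> 156
    FD 11: (18.107,-0.761) -> (8.058,3.713) [heading=156, draw]
    RT 45: heading 156 -> 111
    -- iteration 2/3 --
    RT 45: heading 111 -> 66
    FD 11: (8.058,3.713) -> (12.532,13.762) [heading=66, draw]
    RT 45: heading 66 -> 21
    -- iteration 3/3 --
    RT 45: heading 21 -> 336
    FD 11: (12.532,13.762) -> (22.581,9.288) [heading=336, draw]
    RT 45: heading 336 -> 291
  ]
]
FD 3: (22.581,9.288) -> (23.656,6.488) [heading=291, draw]
BK 4: (23.656,6.488) -> (22.223,10.222) [heading=291, draw]
RT 122: heading 291 -> 169
Final: pos=(22.223,10.222), heading=169, 13 segment(s) drawn
Segments drawn: 13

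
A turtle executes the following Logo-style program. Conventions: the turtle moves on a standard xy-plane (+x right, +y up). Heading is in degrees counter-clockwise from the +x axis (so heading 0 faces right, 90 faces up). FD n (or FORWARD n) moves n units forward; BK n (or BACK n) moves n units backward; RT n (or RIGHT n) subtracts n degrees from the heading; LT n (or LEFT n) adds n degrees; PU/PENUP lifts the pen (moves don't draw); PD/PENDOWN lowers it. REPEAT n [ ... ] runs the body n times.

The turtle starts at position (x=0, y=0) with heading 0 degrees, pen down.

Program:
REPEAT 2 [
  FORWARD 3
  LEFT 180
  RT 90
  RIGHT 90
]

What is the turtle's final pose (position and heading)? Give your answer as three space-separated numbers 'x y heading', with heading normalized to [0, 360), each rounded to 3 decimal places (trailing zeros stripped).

Executing turtle program step by step:
Start: pos=(0,0), heading=0, pen down
REPEAT 2 [
  -- iteration 1/2 --
  FD 3: (0,0) -> (3,0) [heading=0, draw]
  LT 180: heading 0 -> 180
  RT 90: heading 180 -> 90
  RT 90: heading 90 -> 0
  -- iteration 2/2 --
  FD 3: (3,0) -> (6,0) [heading=0, draw]
  LT 180: heading 0 -> 180
  RT 90: heading 180 -> 90
  RT 90: heading 90 -> 0
]
Final: pos=(6,0), heading=0, 2 segment(s) drawn

Answer: 6 0 0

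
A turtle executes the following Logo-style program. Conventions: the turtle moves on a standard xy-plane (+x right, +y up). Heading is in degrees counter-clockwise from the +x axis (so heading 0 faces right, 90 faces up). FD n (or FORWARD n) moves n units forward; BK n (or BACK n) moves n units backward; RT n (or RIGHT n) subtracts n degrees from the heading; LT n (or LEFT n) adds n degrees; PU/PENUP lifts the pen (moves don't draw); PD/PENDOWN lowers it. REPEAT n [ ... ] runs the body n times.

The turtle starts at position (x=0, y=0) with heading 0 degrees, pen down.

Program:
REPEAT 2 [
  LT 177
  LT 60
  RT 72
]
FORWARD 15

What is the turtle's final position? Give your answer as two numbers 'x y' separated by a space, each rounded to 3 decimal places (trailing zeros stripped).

Answer: 12.99 -7.5

Derivation:
Executing turtle program step by step:
Start: pos=(0,0), heading=0, pen down
REPEAT 2 [
  -- iteration 1/2 --
  LT 177: heading 0 -> 177
  LT 60: heading 177 -> 237
  RT 72: heading 237 -> 165
  -- iteration 2/2 --
  LT 177: heading 165 -> 342
  LT 60: heading 342 -> 42
  RT 72: heading 42 -> 330
]
FD 15: (0,0) -> (12.99,-7.5) [heading=330, draw]
Final: pos=(12.99,-7.5), heading=330, 1 segment(s) drawn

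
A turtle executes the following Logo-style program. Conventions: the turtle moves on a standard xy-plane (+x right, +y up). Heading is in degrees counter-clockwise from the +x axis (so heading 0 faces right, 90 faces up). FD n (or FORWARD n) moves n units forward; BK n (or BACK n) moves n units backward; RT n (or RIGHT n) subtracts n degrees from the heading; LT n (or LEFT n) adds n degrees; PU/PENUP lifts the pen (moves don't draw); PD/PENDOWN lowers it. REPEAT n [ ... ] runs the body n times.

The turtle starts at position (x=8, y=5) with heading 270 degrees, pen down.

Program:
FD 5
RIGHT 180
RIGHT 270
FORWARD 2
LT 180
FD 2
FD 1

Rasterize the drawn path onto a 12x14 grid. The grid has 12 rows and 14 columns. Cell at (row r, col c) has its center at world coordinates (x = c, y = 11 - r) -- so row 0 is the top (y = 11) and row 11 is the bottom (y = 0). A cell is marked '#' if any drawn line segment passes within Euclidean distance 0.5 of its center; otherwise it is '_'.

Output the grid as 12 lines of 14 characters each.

Segment 0: (8,5) -> (8,0)
Segment 1: (8,0) -> (6,-0)
Segment 2: (6,-0) -> (8,-0)
Segment 3: (8,-0) -> (9,-0)

Answer: ______________
______________
______________
______________
______________
______________
________#_____
________#_____
________#_____
________#_____
________#_____
______####____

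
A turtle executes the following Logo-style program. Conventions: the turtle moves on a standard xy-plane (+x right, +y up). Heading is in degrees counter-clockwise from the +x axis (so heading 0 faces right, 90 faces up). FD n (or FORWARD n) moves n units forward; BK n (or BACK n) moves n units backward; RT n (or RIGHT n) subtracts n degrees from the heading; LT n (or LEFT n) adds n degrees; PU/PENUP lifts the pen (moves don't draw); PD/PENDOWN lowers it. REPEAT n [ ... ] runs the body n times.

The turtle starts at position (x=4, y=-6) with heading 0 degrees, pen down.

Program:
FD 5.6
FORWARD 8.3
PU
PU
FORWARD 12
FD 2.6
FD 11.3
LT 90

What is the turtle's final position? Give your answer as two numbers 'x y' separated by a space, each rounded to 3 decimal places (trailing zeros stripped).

Executing turtle program step by step:
Start: pos=(4,-6), heading=0, pen down
FD 5.6: (4,-6) -> (9.6,-6) [heading=0, draw]
FD 8.3: (9.6,-6) -> (17.9,-6) [heading=0, draw]
PU: pen up
PU: pen up
FD 12: (17.9,-6) -> (29.9,-6) [heading=0, move]
FD 2.6: (29.9,-6) -> (32.5,-6) [heading=0, move]
FD 11.3: (32.5,-6) -> (43.8,-6) [heading=0, move]
LT 90: heading 0 -> 90
Final: pos=(43.8,-6), heading=90, 2 segment(s) drawn

Answer: 43.8 -6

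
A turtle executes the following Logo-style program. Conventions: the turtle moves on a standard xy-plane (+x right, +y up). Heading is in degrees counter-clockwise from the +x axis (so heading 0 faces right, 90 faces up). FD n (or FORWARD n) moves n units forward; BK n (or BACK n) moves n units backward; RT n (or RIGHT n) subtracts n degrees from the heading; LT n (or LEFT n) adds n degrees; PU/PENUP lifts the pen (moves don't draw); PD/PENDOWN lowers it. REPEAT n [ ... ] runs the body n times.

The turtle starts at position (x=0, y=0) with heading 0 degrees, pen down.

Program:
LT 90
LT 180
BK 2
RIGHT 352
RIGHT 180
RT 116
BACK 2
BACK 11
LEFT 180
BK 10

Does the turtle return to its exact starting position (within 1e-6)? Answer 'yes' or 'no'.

Executing turtle program step by step:
Start: pos=(0,0), heading=0, pen down
LT 90: heading 0 -> 90
LT 180: heading 90 -> 270
BK 2: (0,0) -> (0,2) [heading=270, draw]
RT 352: heading 270 -> 278
RT 180: heading 278 -> 98
RT 116: heading 98 -> 342
BK 2: (0,2) -> (-1.902,2.618) [heading=342, draw]
BK 11: (-1.902,2.618) -> (-12.364,6.017) [heading=342, draw]
LT 180: heading 342 -> 162
BK 10: (-12.364,6.017) -> (-2.853,2.927) [heading=162, draw]
Final: pos=(-2.853,2.927), heading=162, 4 segment(s) drawn

Start position: (0, 0)
Final position: (-2.853, 2.927)
Distance = 4.088; >= 1e-6 -> NOT closed

Answer: no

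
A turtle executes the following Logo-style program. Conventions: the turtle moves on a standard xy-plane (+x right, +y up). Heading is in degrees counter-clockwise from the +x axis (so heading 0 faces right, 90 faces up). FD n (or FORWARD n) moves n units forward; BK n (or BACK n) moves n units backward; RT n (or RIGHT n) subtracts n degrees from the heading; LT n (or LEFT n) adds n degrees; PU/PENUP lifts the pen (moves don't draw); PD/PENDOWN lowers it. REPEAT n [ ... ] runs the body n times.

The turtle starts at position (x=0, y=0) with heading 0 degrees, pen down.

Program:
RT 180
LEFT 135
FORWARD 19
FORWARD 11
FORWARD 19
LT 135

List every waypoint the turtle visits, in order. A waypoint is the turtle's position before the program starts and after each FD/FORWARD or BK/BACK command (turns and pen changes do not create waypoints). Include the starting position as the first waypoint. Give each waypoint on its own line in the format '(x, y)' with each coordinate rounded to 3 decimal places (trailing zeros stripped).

Answer: (0, 0)
(13.435, -13.435)
(21.213, -21.213)
(34.648, -34.648)

Derivation:
Executing turtle program step by step:
Start: pos=(0,0), heading=0, pen down
RT 180: heading 0 -> 180
LT 135: heading 180 -> 315
FD 19: (0,0) -> (13.435,-13.435) [heading=315, draw]
FD 11: (13.435,-13.435) -> (21.213,-21.213) [heading=315, draw]
FD 19: (21.213,-21.213) -> (34.648,-34.648) [heading=315, draw]
LT 135: heading 315 -> 90
Final: pos=(34.648,-34.648), heading=90, 3 segment(s) drawn
Waypoints (4 total):
(0, 0)
(13.435, -13.435)
(21.213, -21.213)
(34.648, -34.648)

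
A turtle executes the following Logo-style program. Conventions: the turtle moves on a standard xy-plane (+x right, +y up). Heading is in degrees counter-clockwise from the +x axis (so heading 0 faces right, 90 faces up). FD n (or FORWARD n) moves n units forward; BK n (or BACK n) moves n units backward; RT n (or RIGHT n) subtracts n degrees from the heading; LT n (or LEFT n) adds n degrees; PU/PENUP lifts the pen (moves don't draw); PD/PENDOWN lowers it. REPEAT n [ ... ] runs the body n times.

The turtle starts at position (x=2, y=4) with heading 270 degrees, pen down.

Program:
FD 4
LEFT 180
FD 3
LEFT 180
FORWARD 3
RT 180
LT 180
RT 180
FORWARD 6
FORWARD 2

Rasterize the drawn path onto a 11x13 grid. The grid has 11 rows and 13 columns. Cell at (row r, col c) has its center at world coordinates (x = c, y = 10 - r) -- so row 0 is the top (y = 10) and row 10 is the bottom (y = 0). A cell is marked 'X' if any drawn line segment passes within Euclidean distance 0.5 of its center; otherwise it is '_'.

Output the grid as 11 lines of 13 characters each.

Segment 0: (2,4) -> (2,0)
Segment 1: (2,0) -> (2,3)
Segment 2: (2,3) -> (2,0)
Segment 3: (2,0) -> (2,6)
Segment 4: (2,6) -> (2,8)

Answer: _____________
_____________
__X__________
__X__________
__X__________
__X__________
__X__________
__X__________
__X__________
__X__________
__X__________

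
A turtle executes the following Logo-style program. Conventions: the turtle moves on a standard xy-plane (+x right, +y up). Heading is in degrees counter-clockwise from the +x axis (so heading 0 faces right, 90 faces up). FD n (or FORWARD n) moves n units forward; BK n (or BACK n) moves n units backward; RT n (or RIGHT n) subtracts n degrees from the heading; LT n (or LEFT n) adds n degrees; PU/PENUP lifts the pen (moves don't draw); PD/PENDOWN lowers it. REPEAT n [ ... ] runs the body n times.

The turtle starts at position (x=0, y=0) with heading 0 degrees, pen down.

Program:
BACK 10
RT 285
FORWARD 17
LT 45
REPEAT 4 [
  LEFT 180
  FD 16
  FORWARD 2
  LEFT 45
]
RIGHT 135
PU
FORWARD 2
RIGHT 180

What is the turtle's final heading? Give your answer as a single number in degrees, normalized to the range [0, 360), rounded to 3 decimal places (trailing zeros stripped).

Executing turtle program step by step:
Start: pos=(0,0), heading=0, pen down
BK 10: (0,0) -> (-10,0) [heading=0, draw]
RT 285: heading 0 -> 75
FD 17: (-10,0) -> (-5.6,16.421) [heading=75, draw]
LT 45: heading 75 -> 120
REPEAT 4 [
  -- iteration 1/4 --
  LT 180: heading 120 -> 300
  FD 16: (-5.6,16.421) -> (2.4,2.564) [heading=300, draw]
  FD 2: (2.4,2.564) -> (3.4,0.832) [heading=300, draw]
  LT 45: heading 300 -> 345
  -- iteration 2/4 --
  LT 180: heading 345 -> 165
  FD 16: (3.4,0.832) -> (-12.055,4.973) [heading=165, draw]
  FD 2: (-12.055,4.973) -> (-13.987,5.491) [heading=165, draw]
  LT 45: heading 165 -> 210
  -- iteration 3/4 --
  LT 180: heading 210 -> 30
  FD 16: (-13.987,5.491) -> (-0.13,13.491) [heading=30, draw]
  FD 2: (-0.13,13.491) -> (1.602,14.491) [heading=30, draw]
  LT 45: heading 30 -> 75
  -- iteration 4/4 --
  LT 180: heading 75 -> 255
  FD 16: (1.602,14.491) -> (-2.539,-0.964) [heading=255, draw]
  FD 2: (-2.539,-0.964) -> (-3.057,-2.896) [heading=255, draw]
  LT 45: heading 255 -> 300
]
RT 135: heading 300 -> 165
PU: pen up
FD 2: (-3.057,-2.896) -> (-4.989,-2.378) [heading=165, move]
RT 180: heading 165 -> 345
Final: pos=(-4.989,-2.378), heading=345, 10 segment(s) drawn

Answer: 345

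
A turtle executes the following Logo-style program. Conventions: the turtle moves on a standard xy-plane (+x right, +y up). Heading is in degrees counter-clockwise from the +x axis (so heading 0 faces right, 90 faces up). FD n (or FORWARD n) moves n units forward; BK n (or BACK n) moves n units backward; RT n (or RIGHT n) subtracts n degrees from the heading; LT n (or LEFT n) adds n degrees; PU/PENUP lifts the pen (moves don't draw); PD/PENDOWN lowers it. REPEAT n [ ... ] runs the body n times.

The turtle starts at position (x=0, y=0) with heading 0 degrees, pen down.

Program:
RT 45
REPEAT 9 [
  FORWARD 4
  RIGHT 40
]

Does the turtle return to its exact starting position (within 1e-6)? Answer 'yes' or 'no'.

Answer: yes

Derivation:
Executing turtle program step by step:
Start: pos=(0,0), heading=0, pen down
RT 45: heading 0 -> 315
REPEAT 9 [
  -- iteration 1/9 --
  FD 4: (0,0) -> (2.828,-2.828) [heading=315, draw]
  RT 40: heading 315 -> 275
  -- iteration 2/9 --
  FD 4: (2.828,-2.828) -> (3.177,-6.813) [heading=275, draw]
  RT 40: heading 275 -> 235
  -- iteration 3/9 --
  FD 4: (3.177,-6.813) -> (0.883,-10.09) [heading=235, draw]
  RT 40: heading 235 -> 195
  -- iteration 4/9 --
  FD 4: (0.883,-10.09) -> (-2.981,-11.125) [heading=195, draw]
  RT 40: heading 195 -> 155
  -- iteration 5/9 --
  FD 4: (-2.981,-11.125) -> (-6.606,-9.435) [heading=155, draw]
  RT 40: heading 155 -> 115
  -- iteration 6/9 --
  FD 4: (-6.606,-9.435) -> (-8.297,-5.809) [heading=115, draw]
  RT 40: heading 115 -> 75
  -- iteration 7/9 --
  FD 4: (-8.297,-5.809) -> (-7.261,-1.946) [heading=75, draw]
  RT 40: heading 75 -> 35
  -- iteration 8/9 --
  FD 4: (-7.261,-1.946) -> (-3.985,0.349) [heading=35, draw]
  RT 40: heading 35 -> 355
  -- iteration 9/9 --
  FD 4: (-3.985,0.349) -> (0,0) [heading=355, draw]
  RT 40: heading 355 -> 315
]
Final: pos=(0,0), heading=315, 9 segment(s) drawn

Start position: (0, 0)
Final position: (0, 0)
Distance = 0; < 1e-6 -> CLOSED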